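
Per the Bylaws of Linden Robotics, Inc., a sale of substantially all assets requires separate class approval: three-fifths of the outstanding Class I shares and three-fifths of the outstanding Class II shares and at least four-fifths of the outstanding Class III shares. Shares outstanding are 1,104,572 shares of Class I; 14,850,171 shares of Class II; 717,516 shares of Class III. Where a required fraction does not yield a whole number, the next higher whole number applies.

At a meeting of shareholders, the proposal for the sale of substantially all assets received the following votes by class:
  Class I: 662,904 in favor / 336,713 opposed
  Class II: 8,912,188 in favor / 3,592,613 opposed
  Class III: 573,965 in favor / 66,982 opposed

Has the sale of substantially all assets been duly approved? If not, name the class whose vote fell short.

Class I: 3/5 of 1104572 = 662743.20, rounded up to 662744; 662,744 required, 662,904 in favor — approved.
Class II: 3/5 of 14850171 = 8910102.60, rounded up to 8910103; 8,910,103 required, 8,912,188 in favor — approved.
Class III: 4/5 of 717516 = 574012.80, rounded up to 574013; 574,013 required, 573,965 in favor — not approved.

Not approved — the Class III shares did not give the required vote.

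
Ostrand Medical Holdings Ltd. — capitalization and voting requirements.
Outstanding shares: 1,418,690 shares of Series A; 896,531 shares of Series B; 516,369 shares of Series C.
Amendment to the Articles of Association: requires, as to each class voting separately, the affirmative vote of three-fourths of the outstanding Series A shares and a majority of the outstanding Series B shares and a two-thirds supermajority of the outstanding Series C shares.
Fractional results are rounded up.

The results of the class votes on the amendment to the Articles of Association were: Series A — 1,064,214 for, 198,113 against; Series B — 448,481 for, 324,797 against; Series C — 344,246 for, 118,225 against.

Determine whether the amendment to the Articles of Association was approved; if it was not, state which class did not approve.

Series A: 3/4 of 1418690 = 1064017.50, rounded up to 1064018; 1,064,018 required, 1,064,214 in favor — approved.
Series B: a majority of 896531 is 448266; 448,266 required, 448,481 in favor — approved.
Series C: 2/3 of 516369 = 344246; 344,246 required, 344,246 in favor — approved.

Approved — every class gave the required vote.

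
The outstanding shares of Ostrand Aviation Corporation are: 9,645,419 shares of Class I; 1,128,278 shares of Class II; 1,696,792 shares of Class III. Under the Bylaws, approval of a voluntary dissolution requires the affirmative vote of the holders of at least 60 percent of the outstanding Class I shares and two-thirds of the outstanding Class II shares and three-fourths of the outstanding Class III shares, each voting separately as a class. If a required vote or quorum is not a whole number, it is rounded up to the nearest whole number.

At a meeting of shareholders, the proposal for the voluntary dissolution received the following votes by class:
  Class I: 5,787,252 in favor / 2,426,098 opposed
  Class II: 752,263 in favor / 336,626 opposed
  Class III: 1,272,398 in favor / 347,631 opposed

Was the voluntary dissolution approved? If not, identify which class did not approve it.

Class I: 3/5 of 9645419 = 5787251.40, rounded up to 5787252; 5,787,252 required, 5,787,252 in favor — approved.
Class II: 2/3 of 1128278 = 752185.33, rounded up to 752186; 752,186 required, 752,263 in favor — approved.
Class III: 3/4 of 1696792 = 1272594; 1,272,594 required, 1,272,398 in favor — not approved.

Not approved — the Class III shares did not give the required vote.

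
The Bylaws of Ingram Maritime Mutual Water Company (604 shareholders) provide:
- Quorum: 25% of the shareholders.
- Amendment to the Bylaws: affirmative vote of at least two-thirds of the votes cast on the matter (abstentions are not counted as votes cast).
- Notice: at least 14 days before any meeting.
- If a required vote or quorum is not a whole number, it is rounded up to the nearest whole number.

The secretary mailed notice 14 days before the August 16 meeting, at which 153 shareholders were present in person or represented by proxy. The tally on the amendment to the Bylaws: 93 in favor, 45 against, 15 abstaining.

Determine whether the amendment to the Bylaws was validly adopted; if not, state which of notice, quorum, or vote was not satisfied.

Notice: 14 days given; 14 required. Satisfied.
Quorum: 25% of 604 = 151; 153 present. Satisfied.
Vote: requires two-thirds of the votes cast (153 − 15 abstaining = 138); 2/3 of 138 = 92, so 92 needed; 93 in favor. Satisfied.

Valid — all requirements satisfied.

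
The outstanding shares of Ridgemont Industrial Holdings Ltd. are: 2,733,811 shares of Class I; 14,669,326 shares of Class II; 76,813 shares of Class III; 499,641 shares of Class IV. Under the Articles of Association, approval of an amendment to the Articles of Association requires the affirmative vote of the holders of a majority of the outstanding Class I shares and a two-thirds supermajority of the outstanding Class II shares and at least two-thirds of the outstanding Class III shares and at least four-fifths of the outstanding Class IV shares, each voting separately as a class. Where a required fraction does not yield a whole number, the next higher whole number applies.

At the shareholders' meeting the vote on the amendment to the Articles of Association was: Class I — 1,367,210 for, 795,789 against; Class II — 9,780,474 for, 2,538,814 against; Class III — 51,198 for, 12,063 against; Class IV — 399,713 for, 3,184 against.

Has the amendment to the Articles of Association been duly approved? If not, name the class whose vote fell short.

Not approved — the Class III shares did not give the required vote.

Class I: a majority of 2733811 is 1366906; 1,366,906 required, 1,367,210 in favor — approved.
Class II: 2/3 of 14669326 = 9779550.67, rounded up to 9779551; 9,779,551 required, 9,780,474 in favor — approved.
Class III: 2/3 of 76813 = 51208.67, rounded up to 51209; 51,209 required, 51,198 in favor — not approved.
Class IV: 4/5 of 499641 = 399712.80, rounded up to 399713; 399,713 required, 399,713 in favor — approved.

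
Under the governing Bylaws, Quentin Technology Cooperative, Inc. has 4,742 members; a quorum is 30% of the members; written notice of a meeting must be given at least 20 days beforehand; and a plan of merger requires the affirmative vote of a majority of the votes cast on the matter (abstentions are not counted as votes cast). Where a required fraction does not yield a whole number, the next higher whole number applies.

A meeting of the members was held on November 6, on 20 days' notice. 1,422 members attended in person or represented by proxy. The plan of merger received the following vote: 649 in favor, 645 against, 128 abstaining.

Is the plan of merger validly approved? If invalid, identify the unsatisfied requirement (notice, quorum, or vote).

Invalid — quorum requirement not satisfied.

Notice: 20 days given; 20 required. Satisfied.
Quorum: 30% of 4,742 = 1,422.60, rounded up to 1,423; 1,422 present. Not satisfied.
Vote: requires a majority of the votes cast (1,422 − 128 abstaining = 1,294); a majority of 1294 is 648, so 648 needed; 649 in favor. Satisfied.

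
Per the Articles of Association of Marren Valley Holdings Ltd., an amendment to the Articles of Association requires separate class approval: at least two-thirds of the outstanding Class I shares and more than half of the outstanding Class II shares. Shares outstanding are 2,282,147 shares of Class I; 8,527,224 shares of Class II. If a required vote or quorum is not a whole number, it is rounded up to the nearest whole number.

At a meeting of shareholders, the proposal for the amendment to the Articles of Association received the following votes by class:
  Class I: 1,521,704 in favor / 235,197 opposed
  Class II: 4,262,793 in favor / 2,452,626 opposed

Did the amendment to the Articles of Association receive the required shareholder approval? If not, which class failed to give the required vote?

Not approved — the Class II shares did not give the required vote.

Class I: 2/3 of 2282147 = 1521431.33, rounded up to 1521432; 1,521,432 required, 1,521,704 in favor — approved.
Class II: a majority of 8527224 is 4263613; 4,263,613 required, 4,262,793 in favor — not approved.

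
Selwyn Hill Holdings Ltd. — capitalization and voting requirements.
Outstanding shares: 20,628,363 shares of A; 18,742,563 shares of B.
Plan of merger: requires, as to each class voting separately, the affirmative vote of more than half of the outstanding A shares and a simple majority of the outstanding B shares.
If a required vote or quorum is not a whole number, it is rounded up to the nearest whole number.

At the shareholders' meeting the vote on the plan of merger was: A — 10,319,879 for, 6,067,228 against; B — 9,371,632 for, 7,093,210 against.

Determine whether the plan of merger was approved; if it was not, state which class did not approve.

Approved — every class gave the required vote.

A: a majority of 20628363 is 10314182; 10,314,182 required, 10,319,879 in favor — approved.
B: a majority of 18742563 is 9371282; 9,371,282 required, 9,371,632 in favor — approved.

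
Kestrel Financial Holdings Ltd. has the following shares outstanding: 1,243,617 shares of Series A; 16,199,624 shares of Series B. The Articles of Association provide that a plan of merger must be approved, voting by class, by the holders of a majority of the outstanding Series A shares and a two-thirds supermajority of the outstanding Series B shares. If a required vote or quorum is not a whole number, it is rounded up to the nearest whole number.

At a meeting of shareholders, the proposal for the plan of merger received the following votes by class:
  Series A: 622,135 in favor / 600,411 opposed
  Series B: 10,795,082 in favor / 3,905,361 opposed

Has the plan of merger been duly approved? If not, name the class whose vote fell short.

Not approved — the Series B shares did not give the required vote.

Series A: a majority of 1243617 is 621809; 621,809 required, 622,135 in favor — approved.
Series B: 2/3 of 16199624 = 10799749.33, rounded up to 10799750; 10,799,750 required, 10,795,082 in favor — not approved.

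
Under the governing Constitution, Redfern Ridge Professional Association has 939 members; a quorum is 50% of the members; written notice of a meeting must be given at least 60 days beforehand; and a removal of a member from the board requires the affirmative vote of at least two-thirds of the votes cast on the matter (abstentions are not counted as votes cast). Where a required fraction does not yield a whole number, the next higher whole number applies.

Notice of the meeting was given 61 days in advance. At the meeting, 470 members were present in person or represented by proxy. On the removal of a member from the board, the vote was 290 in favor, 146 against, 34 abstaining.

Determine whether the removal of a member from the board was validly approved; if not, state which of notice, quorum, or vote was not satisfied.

Notice: 61 days given; 60 required. Satisfied.
Quorum: 50% of 939 = 469.50, rounded up to 470; 470 present. Satisfied.
Vote: requires two-thirds of the votes cast (470 − 34 abstaining = 436); 2/3 of 436 = 290.67, rounded up to 291, so 291 needed; 290 in favor. Not satisfied.

Invalid — vote requirement not satisfied.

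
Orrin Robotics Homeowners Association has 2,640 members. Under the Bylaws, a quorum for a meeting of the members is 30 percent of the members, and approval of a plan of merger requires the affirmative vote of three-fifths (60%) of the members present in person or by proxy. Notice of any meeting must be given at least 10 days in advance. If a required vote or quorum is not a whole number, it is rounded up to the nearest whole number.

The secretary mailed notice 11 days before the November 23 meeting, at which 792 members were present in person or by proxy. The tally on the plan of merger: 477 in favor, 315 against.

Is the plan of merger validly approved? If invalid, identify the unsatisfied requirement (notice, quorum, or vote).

Valid — all requirements satisfied.

Notice: 11 days given; 10 required. Satisfied.
Quorum: 30% of 2,640 = 792; 792 present. Satisfied.
Vote: requires three-fifths of those present (792); 3/5 of 792 = 475.20, rounded up to 476, so 476 needed; 477 in favor. Satisfied.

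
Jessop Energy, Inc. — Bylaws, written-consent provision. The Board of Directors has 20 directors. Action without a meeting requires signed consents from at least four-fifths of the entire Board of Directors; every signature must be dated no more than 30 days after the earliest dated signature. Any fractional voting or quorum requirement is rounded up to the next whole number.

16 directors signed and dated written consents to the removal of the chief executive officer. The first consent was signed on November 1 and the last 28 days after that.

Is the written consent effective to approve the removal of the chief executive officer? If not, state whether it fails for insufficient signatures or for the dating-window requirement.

Effective — both the signature and dating-window requirements are satisfied.

Signatures required: at least four-fifths of 20 — 4/5 of 20 = 16, so 16 needed; 16 signed. Sufficient.
Dating window: the latest signature is 28 days after the earliest; the limit is 30 days. Within the window.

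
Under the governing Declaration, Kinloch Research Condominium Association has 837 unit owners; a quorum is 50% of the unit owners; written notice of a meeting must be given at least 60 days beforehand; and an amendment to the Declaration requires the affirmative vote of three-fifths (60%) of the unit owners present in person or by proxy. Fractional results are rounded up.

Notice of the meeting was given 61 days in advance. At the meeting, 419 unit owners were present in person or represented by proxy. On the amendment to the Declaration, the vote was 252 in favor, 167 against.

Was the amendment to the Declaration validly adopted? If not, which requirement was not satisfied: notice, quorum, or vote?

Notice: 61 days given; 60 required. Satisfied.
Quorum: 50% of 837 = 418.50, rounded up to 419; 419 present. Satisfied.
Vote: requires three-fifths of those present (419); 3/5 of 419 = 251.40, rounded up to 252, so 252 needed; 252 in favor. Satisfied.

Valid — all requirements satisfied.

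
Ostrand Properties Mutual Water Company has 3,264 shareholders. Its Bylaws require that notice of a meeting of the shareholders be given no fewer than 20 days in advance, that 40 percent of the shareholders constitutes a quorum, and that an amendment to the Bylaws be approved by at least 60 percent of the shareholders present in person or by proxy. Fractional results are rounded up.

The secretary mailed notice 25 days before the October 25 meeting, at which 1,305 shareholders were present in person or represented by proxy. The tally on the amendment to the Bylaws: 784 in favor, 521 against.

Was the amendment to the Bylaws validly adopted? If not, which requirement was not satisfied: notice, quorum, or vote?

Notice: 25 days given; 20 required. Satisfied.
Quorum: 40% of 3,264 = 1,305.60, rounded up to 1,306; 1,305 present. Not satisfied.
Vote: requires three-fifths of those present (1,305); 3/5 of 1305 = 783, so 783 needed; 784 in favor. Satisfied.

Invalid — quorum requirement not satisfied.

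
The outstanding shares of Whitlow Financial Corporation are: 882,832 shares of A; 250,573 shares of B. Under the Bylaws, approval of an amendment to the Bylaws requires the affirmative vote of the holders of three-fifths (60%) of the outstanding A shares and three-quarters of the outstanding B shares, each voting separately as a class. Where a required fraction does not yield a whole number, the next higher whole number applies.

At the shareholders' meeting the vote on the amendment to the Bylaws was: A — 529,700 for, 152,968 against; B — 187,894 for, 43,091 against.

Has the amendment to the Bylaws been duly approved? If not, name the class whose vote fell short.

A: 3/5 of 882832 = 529699.20, rounded up to 529700; 529,700 required, 529,700 in favor — approved.
B: 3/4 of 250573 = 187929.75, rounded up to 187930; 187,930 required, 187,894 in favor — not approved.

Not approved — the B shares did not give the required vote.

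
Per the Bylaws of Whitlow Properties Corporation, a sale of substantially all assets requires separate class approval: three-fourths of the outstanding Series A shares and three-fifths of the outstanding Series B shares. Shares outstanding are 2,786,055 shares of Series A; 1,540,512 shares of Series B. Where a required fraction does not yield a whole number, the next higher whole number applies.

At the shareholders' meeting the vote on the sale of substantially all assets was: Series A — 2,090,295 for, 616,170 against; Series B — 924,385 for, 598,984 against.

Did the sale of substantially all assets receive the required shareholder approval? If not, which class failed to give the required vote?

Series A: 3/4 of 2786055 = 2089541.25, rounded up to 2089542; 2,089,542 required, 2,090,295 in favor — approved.
Series B: 3/5 of 1540512 = 924307.20, rounded up to 924308; 924,308 required, 924,385 in favor — approved.

Approved — every class gave the required vote.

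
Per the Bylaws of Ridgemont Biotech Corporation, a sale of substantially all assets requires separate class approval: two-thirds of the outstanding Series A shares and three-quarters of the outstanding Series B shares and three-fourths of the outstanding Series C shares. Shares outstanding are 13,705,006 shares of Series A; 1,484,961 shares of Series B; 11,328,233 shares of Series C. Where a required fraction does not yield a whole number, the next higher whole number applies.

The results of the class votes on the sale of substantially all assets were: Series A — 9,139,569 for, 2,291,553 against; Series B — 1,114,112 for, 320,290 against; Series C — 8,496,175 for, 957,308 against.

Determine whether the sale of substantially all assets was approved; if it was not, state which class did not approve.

Series A: 2/3 of 13705006 = 9136670.67, rounded up to 9136671; 9,136,671 required, 9,139,569 in favor — approved.
Series B: 3/4 of 1484961 = 1113720.75, rounded up to 1113721; 1,113,721 required, 1,114,112 in favor — approved.
Series C: 3/4 of 11328233 = 8496174.75, rounded up to 8496175; 8,496,175 required, 8,496,175 in favor — approved.

Approved — every class gave the required vote.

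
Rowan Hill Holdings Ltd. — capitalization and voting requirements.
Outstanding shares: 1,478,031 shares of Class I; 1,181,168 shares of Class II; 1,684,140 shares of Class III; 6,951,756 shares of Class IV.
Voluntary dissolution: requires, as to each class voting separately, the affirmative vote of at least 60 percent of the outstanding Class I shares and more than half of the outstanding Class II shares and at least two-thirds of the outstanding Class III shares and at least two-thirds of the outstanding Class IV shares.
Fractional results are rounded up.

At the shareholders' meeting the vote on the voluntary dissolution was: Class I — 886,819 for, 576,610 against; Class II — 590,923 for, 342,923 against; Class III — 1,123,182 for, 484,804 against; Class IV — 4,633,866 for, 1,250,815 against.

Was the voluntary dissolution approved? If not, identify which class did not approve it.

Not approved — the Class IV shares did not give the required vote.

Class I: 3/5 of 1478031 = 886818.60, rounded up to 886819; 886,819 required, 886,819 in favor — approved.
Class II: a majority of 1181168 is 590585; 590,585 required, 590,923 in favor — approved.
Class III: 2/3 of 1684140 = 1122760; 1,122,760 required, 1,123,182 in favor — approved.
Class IV: 2/3 of 6951756 = 4634504; 4,634,504 required, 4,633,866 in favor — not approved.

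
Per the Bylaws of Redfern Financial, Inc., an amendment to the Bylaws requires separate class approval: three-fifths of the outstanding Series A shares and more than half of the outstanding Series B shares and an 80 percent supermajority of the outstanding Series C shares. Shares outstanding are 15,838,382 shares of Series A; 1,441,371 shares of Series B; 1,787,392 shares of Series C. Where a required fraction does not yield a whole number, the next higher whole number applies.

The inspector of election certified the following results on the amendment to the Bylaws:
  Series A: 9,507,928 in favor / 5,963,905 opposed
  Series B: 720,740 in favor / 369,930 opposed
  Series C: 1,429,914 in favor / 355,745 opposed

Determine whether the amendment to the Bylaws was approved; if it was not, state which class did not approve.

Approved — every class gave the required vote.

Series A: 3/5 of 15838382 = 9503029.20, rounded up to 9503030; 9,503,030 required, 9,507,928 in favor — approved.
Series B: a majority of 1441371 is 720686; 720,686 required, 720,740 in favor — approved.
Series C: 4/5 of 1787392 = 1429913.60, rounded up to 1429914; 1,429,914 required, 1,429,914 in favor — approved.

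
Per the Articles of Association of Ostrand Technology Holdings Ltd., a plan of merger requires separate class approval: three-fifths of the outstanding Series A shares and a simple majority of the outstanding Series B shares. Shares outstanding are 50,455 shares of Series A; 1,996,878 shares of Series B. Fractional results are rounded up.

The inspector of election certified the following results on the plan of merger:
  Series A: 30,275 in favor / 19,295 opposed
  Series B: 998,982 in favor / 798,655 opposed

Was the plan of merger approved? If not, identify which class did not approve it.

Series A: 3/5 of 50455 = 30273; 30,273 required, 30,275 in favor — approved.
Series B: a majority of 1996878 is 998440; 998,440 required, 998,982 in favor — approved.

Approved — every class gave the required vote.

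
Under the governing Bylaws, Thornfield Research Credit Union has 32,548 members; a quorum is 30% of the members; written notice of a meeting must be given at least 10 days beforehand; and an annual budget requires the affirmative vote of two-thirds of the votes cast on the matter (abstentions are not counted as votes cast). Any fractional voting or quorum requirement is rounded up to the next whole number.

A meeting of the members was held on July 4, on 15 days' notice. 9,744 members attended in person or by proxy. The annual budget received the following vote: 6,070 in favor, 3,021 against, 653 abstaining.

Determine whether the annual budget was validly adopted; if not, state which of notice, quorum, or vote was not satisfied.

Invalid — quorum requirement not satisfied.

Notice: 15 days given; 10 required. Satisfied.
Quorum: 30% of 32,548 = 9,764.40, rounded up to 9,765; 9,744 present. Not satisfied.
Vote: requires two-thirds of the votes cast (9,744 − 653 abstaining = 9,091); 2/3 of 9091 = 6060.67, rounded up to 6061, so 6,061 needed; 6,070 in favor. Satisfied.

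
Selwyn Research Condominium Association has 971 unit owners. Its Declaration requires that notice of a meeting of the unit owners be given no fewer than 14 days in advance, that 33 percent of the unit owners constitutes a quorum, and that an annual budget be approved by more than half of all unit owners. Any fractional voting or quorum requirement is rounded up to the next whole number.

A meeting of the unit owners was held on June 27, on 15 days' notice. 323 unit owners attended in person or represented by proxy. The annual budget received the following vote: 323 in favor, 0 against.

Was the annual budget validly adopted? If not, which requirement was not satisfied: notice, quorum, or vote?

Notice: 15 days given; 14 required. Satisfied.
Quorum: 33% of 971 = 320.43, rounded up to 321; 323 present. Satisfied.
Vote: requires a majority of all unit owners (971); a majority of 971 is 486, so 486 needed; 323 in favor. Not satisfied.

Invalid — vote requirement not satisfied.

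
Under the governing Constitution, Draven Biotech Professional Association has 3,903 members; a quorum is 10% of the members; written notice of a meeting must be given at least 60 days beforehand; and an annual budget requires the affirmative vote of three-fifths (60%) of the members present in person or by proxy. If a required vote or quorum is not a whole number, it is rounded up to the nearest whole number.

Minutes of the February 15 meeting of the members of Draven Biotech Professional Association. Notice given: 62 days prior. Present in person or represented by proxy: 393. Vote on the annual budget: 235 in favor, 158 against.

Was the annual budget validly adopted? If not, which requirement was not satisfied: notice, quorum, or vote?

Notice: 62 days given; 60 required. Satisfied.
Quorum: 10% of 3,903 = 390.30, rounded up to 391; 393 present. Satisfied.
Vote: requires three-fifths of those present (393); 3/5 of 393 = 235.80, rounded up to 236, so 236 needed; 235 in favor. Not satisfied.

Invalid — vote requirement not satisfied.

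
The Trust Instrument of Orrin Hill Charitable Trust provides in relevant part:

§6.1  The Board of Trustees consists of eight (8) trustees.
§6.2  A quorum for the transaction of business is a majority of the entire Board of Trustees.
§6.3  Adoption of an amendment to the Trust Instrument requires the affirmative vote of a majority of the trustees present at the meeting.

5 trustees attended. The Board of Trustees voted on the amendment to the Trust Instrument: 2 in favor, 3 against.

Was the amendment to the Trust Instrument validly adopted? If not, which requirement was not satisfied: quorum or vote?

Quorum: 5 present; quorum is 5. Satisfied.
Vote: the amendment to the Trust Instrument requires a majority of the trustees present (5). A majority of 5 is 3, so 3 affirmative votes are needed; 2 voted in favor. Not satisfied.

Invalid — vote requirement not satisfied.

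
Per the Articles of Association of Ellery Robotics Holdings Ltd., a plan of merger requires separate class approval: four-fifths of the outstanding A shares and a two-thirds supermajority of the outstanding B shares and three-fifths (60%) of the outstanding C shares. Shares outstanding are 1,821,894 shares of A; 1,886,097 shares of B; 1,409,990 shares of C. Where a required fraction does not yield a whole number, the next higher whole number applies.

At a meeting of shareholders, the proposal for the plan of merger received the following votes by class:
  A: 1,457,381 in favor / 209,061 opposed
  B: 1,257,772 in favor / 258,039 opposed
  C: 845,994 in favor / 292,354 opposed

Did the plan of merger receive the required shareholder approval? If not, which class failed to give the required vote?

Not approved — the A shares did not give the required vote.

A: 4/5 of 1821894 = 1457515.20, rounded up to 1457516; 1,457,516 required, 1,457,381 in favor — not approved.
B: 2/3 of 1886097 = 1257398; 1,257,398 required, 1,257,772 in favor — approved.
C: 3/5 of 1409990 = 845994; 845,994 required, 845,994 in favor — approved.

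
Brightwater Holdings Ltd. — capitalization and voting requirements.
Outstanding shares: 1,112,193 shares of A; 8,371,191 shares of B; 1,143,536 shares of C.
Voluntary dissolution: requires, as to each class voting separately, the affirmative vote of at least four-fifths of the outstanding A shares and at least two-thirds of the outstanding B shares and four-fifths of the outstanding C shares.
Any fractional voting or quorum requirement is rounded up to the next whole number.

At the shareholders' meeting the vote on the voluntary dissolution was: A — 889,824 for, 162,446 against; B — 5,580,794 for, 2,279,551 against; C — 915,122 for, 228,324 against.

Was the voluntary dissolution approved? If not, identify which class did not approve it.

Approved — every class gave the required vote.

A: 4/5 of 1112193 = 889754.40, rounded up to 889755; 889,755 required, 889,824 in favor — approved.
B: 2/3 of 8371191 = 5580794; 5,580,794 required, 5,580,794 in favor — approved.
C: 4/5 of 1143536 = 914828.80, rounded up to 914829; 914,829 required, 915,122 in favor — approved.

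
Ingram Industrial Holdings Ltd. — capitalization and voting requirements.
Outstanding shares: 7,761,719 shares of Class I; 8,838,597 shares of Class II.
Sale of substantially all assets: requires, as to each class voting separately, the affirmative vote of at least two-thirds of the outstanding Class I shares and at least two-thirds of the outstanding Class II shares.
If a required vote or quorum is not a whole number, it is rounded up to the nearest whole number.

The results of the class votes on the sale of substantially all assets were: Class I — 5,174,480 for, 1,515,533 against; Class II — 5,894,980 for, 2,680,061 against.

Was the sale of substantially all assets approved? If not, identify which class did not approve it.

Class I: 2/3 of 7761719 = 5174479.33, rounded up to 5174480; 5,174,480 required, 5,174,480 in favor — approved.
Class II: 2/3 of 8838597 = 5892398; 5,892,398 required, 5,894,980 in favor — approved.

Approved — every class gave the required vote.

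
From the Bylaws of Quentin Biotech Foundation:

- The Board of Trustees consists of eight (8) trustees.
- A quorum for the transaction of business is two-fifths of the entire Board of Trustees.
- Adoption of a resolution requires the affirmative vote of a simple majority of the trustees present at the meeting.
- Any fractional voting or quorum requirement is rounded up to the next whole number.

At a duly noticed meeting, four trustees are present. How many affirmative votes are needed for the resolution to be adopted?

The resolution requires a majority of the trustees present (4).
A majority of 4 is 3.

3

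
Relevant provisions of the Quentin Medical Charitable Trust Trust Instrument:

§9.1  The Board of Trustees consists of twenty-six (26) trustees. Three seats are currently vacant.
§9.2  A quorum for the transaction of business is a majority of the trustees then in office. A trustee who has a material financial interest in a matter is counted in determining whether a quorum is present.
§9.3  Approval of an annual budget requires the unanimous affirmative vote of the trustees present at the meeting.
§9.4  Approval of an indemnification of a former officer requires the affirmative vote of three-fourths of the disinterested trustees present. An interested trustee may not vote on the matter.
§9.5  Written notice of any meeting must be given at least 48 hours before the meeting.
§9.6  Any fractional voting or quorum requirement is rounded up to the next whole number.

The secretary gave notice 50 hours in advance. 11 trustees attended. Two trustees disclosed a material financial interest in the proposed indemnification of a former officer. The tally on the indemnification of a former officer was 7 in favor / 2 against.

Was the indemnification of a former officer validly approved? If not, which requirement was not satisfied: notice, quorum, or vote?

Invalid — quorum requirement not satisfied.

Notice: 50 hours given; 48 required (50 ≥ 48). Satisfied.
Quorum: 11 present (interested trustees count toward quorum); quorum is 12. Not satisfied.
Vote: the indemnification of a former officer requires three-fourths of the disinterested trustees present (11 − 2 = 9). 3/4 of 9 = 6.75, rounded up to 7, so 7 affirmative votes are needed; 7 voted in favor. Satisfied. (Moot — without a quorum no business can be validly transacted.)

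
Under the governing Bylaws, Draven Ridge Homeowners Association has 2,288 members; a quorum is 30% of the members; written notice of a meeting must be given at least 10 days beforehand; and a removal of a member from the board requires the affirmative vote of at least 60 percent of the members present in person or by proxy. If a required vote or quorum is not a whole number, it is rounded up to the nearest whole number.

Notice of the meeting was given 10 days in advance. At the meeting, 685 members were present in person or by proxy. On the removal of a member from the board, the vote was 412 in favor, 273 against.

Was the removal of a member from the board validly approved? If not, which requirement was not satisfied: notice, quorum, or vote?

Notice: 10 days given; 10 required. Satisfied.
Quorum: 30% of 2,288 = 686.40, rounded up to 687; 685 present. Not satisfied.
Vote: requires three-fifths of those present (685); 3/5 of 685 = 411, so 411 needed; 412 in favor. Satisfied.

Invalid — quorum requirement not satisfied.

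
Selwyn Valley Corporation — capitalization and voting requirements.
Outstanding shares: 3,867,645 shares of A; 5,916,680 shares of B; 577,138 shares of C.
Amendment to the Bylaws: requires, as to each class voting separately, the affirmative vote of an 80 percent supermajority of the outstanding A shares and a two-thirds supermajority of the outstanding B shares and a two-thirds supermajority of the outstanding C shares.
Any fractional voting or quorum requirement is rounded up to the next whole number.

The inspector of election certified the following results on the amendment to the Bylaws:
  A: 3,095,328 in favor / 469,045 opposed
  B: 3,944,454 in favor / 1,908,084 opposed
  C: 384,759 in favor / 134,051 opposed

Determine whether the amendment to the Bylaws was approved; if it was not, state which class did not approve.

A: 4/5 of 3867645 = 3094116; 3,094,116 required, 3,095,328 in favor — approved.
B: 2/3 of 5916680 = 3944453.33, rounded up to 3944454; 3,944,454 required, 3,944,454 in favor — approved.
C: 2/3 of 577138 = 384758.67, rounded up to 384759; 384,759 required, 384,759 in favor — approved.

Approved — every class gave the required vote.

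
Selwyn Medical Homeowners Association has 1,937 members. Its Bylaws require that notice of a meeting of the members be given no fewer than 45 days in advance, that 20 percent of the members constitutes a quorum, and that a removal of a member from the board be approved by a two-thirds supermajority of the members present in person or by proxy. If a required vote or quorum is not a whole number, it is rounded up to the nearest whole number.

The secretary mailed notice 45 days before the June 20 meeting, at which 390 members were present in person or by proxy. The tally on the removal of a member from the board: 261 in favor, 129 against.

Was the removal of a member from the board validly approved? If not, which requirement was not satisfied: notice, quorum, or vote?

Valid — all requirements satisfied.

Notice: 45 days given; 45 required. Satisfied.
Quorum: 20% of 1,937 = 387.40, rounded up to 388; 390 present. Satisfied.
Vote: requires two-thirds of those present (390); 2/3 of 390 = 260, so 260 needed; 261 in favor. Satisfied.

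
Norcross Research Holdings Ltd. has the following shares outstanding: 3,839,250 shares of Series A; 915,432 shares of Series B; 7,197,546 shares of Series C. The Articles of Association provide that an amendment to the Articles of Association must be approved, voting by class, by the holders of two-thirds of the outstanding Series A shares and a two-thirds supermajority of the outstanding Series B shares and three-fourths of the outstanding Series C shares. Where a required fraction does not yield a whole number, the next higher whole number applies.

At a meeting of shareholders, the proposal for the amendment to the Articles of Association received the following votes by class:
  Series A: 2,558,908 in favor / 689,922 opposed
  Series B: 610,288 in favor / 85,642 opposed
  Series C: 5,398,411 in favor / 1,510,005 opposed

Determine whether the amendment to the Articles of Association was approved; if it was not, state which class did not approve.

Series A: 2/3 of 3839250 = 2559500; 2,559,500 required, 2,558,908 in favor — not approved.
Series B: 2/3 of 915432 = 610288; 610,288 required, 610,288 in favor — approved.
Series C: 3/4 of 7197546 = 5398159.50, rounded up to 5398160; 5,398,160 required, 5,398,411 in favor — approved.

Not approved — the Series A shares did not give the required vote.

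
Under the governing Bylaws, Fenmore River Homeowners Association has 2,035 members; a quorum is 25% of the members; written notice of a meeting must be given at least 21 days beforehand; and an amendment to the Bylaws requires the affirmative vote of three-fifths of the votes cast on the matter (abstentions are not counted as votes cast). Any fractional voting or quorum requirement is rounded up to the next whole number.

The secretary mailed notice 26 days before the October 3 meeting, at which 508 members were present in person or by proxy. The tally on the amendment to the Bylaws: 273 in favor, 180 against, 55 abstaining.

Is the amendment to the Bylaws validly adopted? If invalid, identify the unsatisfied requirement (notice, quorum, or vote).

Notice: 26 days given; 21 required. Satisfied.
Quorum: 25% of 2,035 = 508.75, rounded up to 509; 508 present. Not satisfied.
Vote: requires three-fifths of the votes cast (508 − 55 abstaining = 453); 3/5 of 453 = 271.80, rounded up to 272, so 272 needed; 273 in favor. Satisfied.

Invalid — quorum requirement not satisfied.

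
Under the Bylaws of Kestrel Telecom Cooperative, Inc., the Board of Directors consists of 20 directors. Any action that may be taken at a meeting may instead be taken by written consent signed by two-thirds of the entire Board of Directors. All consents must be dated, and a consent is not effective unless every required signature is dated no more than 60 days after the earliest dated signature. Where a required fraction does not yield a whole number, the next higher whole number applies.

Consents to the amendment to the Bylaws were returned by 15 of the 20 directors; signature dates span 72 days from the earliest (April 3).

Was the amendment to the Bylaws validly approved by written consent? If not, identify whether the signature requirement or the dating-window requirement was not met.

Not effective — dating-window requirement not satisfied.

Signatures required: two-thirds of 20 — 2/3 of 20 = 13.33, rounded up to 14, so 14 needed; 15 signed. Sufficient.
Dating window: the latest signature is 72 days after the earliest; the limit is 60 days. Outside the window.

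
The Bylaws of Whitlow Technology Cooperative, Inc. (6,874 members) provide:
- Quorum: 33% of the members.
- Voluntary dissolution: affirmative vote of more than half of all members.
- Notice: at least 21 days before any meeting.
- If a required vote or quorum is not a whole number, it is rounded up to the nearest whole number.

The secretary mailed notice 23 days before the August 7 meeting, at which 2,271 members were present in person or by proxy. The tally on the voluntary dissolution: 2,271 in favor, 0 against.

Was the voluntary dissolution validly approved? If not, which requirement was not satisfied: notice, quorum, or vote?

Invalid — vote requirement not satisfied.

Notice: 23 days given; 21 required. Satisfied.
Quorum: 33% of 6,874 = 2,268.42, rounded up to 2,269; 2,271 present. Satisfied.
Vote: requires a majority of all members (6,874); a majority of 6874 is 3438, so 3,438 needed; 2,271 in favor. Not satisfied.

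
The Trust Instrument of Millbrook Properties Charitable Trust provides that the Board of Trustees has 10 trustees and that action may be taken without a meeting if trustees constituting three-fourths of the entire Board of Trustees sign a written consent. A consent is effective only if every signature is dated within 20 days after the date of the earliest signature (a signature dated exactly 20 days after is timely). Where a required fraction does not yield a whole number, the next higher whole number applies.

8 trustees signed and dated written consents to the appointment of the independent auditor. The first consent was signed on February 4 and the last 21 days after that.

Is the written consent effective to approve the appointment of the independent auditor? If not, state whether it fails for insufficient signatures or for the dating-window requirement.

Signatures required: three-fourths of 10 — 3/4 of 10 = 7.50, rounded up to 8, so 8 needed; 8 signed. Sufficient.
Dating window: the latest signature is 21 days after the earliest; the limit is 20 days. Outside the window.

Not effective — dating-window requirement not satisfied.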